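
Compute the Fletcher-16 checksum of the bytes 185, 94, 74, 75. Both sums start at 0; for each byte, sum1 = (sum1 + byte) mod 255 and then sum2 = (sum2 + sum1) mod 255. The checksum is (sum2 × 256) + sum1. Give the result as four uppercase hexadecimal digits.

E1AD

Running sums (mod 255):
  after byte 0 (185): sum1=185, sum2=185
  after byte 1 (94): sum1=24, sum2=209
  after byte 2 (74): sum1=98, sum2=52
  after byte 3 (75): sum1=173, sum2=225
Checksum = sum2·256 + sum1 = 225·256 + 173 = 57773 = 0xE1AD.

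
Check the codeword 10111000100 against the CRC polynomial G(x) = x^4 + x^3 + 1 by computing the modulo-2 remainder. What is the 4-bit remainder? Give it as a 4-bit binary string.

1000

Modulo-2 division of 10111000100 by 11001:
  pos 0: 10111 XOR 11001 = 01110
  pos 1: 11100 XOR 11001 = 00101
  pos 3: 10100 XOR 11001 = 01101
  pos 4: 11011 XOR 11001 = 00010
Remainder = 1000 (nonzero — an error is detected).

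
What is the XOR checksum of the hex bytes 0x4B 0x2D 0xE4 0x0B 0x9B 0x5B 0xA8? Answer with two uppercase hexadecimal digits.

XOR the bytes together:
  start with 0x4B
  0x4B ⊕ 0x2D = 0x66
  0x66 ⊕ 0xE4 = 0x82
  0x82 ⊕ 0x0B = 0x89
  0x89 ⊕ 0x9B = 0x12
  0x12 ⊕ 0x5B = 0x49
  0x49 ⊕ 0xA8 = 0xE1

E1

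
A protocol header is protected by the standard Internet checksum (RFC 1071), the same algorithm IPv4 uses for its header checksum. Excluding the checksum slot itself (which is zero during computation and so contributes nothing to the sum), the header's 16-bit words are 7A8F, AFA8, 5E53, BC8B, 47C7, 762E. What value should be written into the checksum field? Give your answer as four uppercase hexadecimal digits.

One's-complement addition (fold any carry out of bit 15 back into bit 0):
  0x7A8F + 0xAFA8 = 0x12A37 → wrap carry → 0x2A38
  0x2A38 + 0x5E53 = 0x0888B
  0x888B + 0xBC8B = 0x14516 → wrap carry → 0x4517
  0x4517 + 0x47C7 = 0x08CDE
  0x8CDE + 0x762E = 0x1030C → wrap carry → 0x030D
One's-complement sum = 0x030D.
Checksum = ~0x030D & 0xFFFF = 0xFCF2.

FCF2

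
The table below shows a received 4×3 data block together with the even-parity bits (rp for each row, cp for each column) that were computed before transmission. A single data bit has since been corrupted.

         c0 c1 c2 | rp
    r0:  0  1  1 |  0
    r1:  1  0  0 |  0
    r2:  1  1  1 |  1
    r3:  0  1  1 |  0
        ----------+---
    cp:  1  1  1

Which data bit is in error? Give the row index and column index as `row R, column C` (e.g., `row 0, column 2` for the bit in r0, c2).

Recompute each row's even parity and compare to rp:
  r0: data parity 0, sent rp 0 → ok
  r1: data parity 1, sent rp 0 → mismatch
  r2: data parity 1, sent rp 1 → ok
  r3: data parity 0, sent rp 0 → ok
Recompute each column's even parity and compare to cp:
  c0: data parity 0, sent cp 1 → mismatch
  c1: data parity 1, sent cp 1 → ok
  c2: data parity 1, sent cp 1 → ok
Exactly one row (r1) and one column (c0) fail → the flipped bit is at their intersection.

row 1, column 0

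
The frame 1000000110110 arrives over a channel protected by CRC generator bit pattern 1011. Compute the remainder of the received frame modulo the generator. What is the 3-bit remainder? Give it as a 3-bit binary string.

000

Modulo-2 division of 1000000110110 by 1011:
  pos 0: 1000 XOR 1011 = 0011
  pos 2: 1100 XOR 1011 = 0111
  pos 3: 1110 XOR 1011 = 0101
  pos 4: 1011 XOR 1011 = 0000
  pos 8: 1011 XOR 1011 = 0000
Remainder = 000 (zero — the frame passes the CRC check).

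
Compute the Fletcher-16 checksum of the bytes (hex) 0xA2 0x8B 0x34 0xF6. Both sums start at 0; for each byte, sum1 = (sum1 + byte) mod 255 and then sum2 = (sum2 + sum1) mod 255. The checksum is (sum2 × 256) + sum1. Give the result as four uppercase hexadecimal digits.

Running sums (mod 255):
  after byte 0 (0xA2): sum1=162, sum2=162
  after byte 1 (0x8B): sum1=46, sum2=208
  after byte 2 (0x34): sum1=98, sum2=51
  after byte 3 (0xF6): sum1=89, sum2=140
Checksum = sum2·256 + sum1 = 140·256 + 89 = 35929 = 0x8C59.

8C59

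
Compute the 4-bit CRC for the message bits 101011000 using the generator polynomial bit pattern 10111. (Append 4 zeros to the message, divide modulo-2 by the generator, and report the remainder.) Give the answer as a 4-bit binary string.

0101

Append 4 zeros: 1010110000000. Divide by 10111 (XOR where the leading bit is 1):
  pos 0: 10101 XOR 10111 = 00010
  pos 3: 10100 XOR 10111 = 00011
  pos 6: 11000 XOR 10111 = 01111
  pos 7: 11110 XOR 10111 = 01001
  pos 8: 10010 XOR 10111 = 00101
Remainder (last 4 bits) = 0101. This is the CRC / FCS.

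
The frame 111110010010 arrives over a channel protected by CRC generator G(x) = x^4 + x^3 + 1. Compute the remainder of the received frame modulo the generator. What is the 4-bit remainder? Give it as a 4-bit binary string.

0000

Modulo-2 division of 111110010010 by 11001:
  pos 0: 11111 XOR 11001 = 00110
  pos 2: 11000 XOR 11001 = 00001
  pos 6: 11001 XOR 11001 = 00000
Remainder = 0000 (zero — the frame passes the CRC check).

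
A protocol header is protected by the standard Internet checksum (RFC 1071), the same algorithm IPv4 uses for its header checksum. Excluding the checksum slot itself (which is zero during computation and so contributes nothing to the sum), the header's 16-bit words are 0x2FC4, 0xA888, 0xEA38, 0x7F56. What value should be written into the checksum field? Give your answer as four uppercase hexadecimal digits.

One's-complement addition (fold any carry out of bit 15 back into bit 0):
  0x2FC4 + 0xA888 = 0x0D84C
  0xD84C + 0xEA38 = 0x1C284 → wrap carry → 0xC285
  0xC285 + 0x7F56 = 0x141DB → wrap carry → 0x41DC
One's-complement sum = 0x41DC.
Checksum = ~0x41DC & 0xFFFF = 0xBE23.

BE23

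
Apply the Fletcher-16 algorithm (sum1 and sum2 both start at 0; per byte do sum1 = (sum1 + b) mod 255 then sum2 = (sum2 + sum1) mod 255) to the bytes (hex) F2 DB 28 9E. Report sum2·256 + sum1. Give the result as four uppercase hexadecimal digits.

Running sums (mod 255):
  after byte 0 (F2): sum1=242, sum2=242
  after byte 1 (DB): sum1=206, sum2=193
  after byte 2 (28): sum1=246, sum2=184
  after byte 3 (9E): sum1=149, sum2=78
Checksum = sum2·256 + sum1 = 78·256 + 149 = 20117 = 0x4E95.

4E95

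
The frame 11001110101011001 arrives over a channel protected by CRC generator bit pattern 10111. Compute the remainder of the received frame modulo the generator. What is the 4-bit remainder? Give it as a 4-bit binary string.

0000

Modulo-2 division of 11001110101011001 by 10111:
  pos 0: 11001 XOR 10111 = 01110
  pos 1: 11101 XOR 10111 = 01010
  pos 2: 10101 XOR 10111 = 00010
  pos 5: 10010 XOR 10111 = 00101
  pos 7: 10110 XOR 10111 = 00001
  pos 11: 11100 XOR 10111 = 01011
  pos 12: 10111 XOR 10111 = 00000
Remainder = 0000 (zero — the frame passes the CRC check).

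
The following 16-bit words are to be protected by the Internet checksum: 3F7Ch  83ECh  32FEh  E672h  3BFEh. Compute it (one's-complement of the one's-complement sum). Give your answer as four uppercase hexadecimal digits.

E727

One's-complement addition (fold any carry out of bit 15 back into bit 0):
  0x3F7C + 0x83EC = 0x0C368
  0xC368 + 0x32FE = 0x0F666
  0xF666 + 0xE672 = 0x1DCD8 → wrap carry → 0xDCD9
  0xDCD9 + 0x3BFE = 0x118D7 → wrap carry → 0x18D8
One's-complement sum = 0x18D8.
Checksum = ~0x18D8 & 0xFFFF = 0xE727.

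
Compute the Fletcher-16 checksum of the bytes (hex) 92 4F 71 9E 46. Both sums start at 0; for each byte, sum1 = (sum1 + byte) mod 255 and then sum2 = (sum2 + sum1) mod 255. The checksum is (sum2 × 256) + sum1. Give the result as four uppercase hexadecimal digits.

F138

Running sums (mod 255):
  after byte 0 (92): sum1=146, sum2=146
  after byte 1 (4F): sum1=225, sum2=116
  after byte 2 (71): sum1=83, sum2=199
  after byte 3 (9E): sum1=241, sum2=185
  after byte 4 (46): sum1=56, sum2=241
Checksum = sum2·256 + sum1 = 241·256 + 56 = 61752 = 0xF138.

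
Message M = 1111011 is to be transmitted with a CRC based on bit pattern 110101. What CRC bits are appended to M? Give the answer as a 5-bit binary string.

01100

Append 5 zeros: 111101100000. Divide by 110101 (XOR where the leading bit is 1):
  pos 0: 111101 XOR 110101 = 001000
  pos 2: 100010 XOR 110101 = 010111
  pos 3: 101110 XOR 110101 = 011011
  pos 4: 110110 XOR 110101 = 000011
Remainder (last 5 bits) = 01100. This is the CRC / FCS.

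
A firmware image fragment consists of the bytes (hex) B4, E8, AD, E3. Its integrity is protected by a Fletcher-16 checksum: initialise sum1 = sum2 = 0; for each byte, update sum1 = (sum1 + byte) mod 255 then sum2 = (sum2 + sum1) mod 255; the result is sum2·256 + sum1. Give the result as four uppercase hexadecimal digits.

CC2F

Running sums (mod 255):
  after byte 0 (B4): sum1=180, sum2=180
  after byte 1 (E8): sum1=157, sum2=82
  after byte 2 (AD): sum1=75, sum2=157
  after byte 3 (E3): sum1=47, sum2=204
Checksum = sum2·256 + sum1 = 204·256 + 47 = 52271 = 0xCC2F.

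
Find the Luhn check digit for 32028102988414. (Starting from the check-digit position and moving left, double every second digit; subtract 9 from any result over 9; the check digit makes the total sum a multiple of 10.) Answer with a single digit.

4

Partial digits right→left: 4 1 4 8 8 9 2 0 1 8 2 0 2 3
Double every second digit counting from the check-digit position (so the 1st, 3rd, 5th, ... of the partial from the right).
  doubled (with −9 where >9): 8 8 7 4 2 4 4 → sum 37
  kept as-is: 1 8 9 0 8 0 3 → sum 29
Total = 37 + 29 = 66.
Check digit = (10 − (66 mod 10)) mod 10 = 4.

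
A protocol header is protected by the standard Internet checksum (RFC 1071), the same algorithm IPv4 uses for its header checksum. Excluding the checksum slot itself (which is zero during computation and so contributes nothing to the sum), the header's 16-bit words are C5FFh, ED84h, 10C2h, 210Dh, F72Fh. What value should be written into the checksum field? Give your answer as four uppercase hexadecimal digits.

One's-complement addition (fold any carry out of bit 15 back into bit 0):
  0xC5FF + 0xED84 = 0x1B383 → wrap carry → 0xB384
  0xB384 + 0x10C2 = 0x0C446
  0xC446 + 0x210D = 0x0E553
  0xE553 + 0xF72F = 0x1DC82 → wrap carry → 0xDC83
One's-complement sum = 0xDC83.
Checksum = ~0xDC83 & 0xFFFF = 0x237C.

237C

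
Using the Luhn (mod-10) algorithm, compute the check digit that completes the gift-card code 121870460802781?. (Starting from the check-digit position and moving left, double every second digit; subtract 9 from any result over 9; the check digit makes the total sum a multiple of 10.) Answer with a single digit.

Partial digits right→left: 1 8 7 2 0 8 0 6 4 0 7 8 1 2 1
Double every second digit counting from the check-digit position (so the 1st, 3rd, 5th, ... of the partial from the right).
  doubled (with −9 where >9): 2 5 0 0 8 5 2 2 → sum 24
  kept as-is: 8 2 8 6 0 8 2 → sum 34
Total = 24 + 34 = 58.
Check digit = (10 − (58 mod 10)) mod 10 = 2.

2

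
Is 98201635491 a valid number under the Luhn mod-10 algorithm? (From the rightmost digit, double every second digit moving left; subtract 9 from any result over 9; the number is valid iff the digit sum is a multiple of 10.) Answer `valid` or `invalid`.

From the right, keep odd positions and double even positions (subtract 9 from any doubled value over 9):
  doubled (positions 2,4,...): 9 1 3 0 7 → sum 20
  kept (positions 1,3,...): 1 4 3 1 2 9 → sum 20
Total = 40.
40 mod 10 = 0, so the number is valid.

valid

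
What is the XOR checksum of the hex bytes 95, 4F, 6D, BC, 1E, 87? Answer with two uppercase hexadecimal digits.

XOR the bytes together:
  start with 0x95
  0x95 ⊕ 0x4F = 0xDA
  0xDA ⊕ 0x6D = 0xB7
  0xB7 ⊕ 0xBC = 0x0B
  0x0B ⊕ 0x1E = 0x15
  0x15 ⊕ 0x87 = 0x92

92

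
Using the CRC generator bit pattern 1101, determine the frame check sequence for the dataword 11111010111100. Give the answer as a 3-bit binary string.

001

Append 3 zeros: 11111010111100000. Divide by 1101 (XOR where the leading bit is 1):
  pos 0: 1111 XOR 1101 = 0010
  pos 2: 1010 XOR 1101 = 0111
  pos 3: 1111 XOR 1101 = 0010
  pos 5: 1001 XOR 1101 = 0100
  pos 6: 1001 XOR 1101 = 0100
  pos 7: 1001 XOR 1101 = 0100
  pos 8: 1001 XOR 1101 = 0100
  pos 9: 1000 XOR 1101 = 0101
  pos 10: 1010 XOR 1101 = 0111
  pos 11: 1110 XOR 1101 = 0011
  pos 13: 1100 XOR 1101 = 0001
Remainder (last 3 bits) = 001. This is the CRC / FCS.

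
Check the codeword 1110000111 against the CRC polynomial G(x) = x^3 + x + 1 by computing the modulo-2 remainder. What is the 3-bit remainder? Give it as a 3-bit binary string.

Modulo-2 division of 1110000111 by 1011:
  pos 0: 1110 XOR 1011 = 0101
  pos 1: 1010 XOR 1011 = 0001
  pos 4: 1001 XOR 1011 = 0010
  pos 6: 1011 XOR 1011 = 0000
Remainder = 000 (zero — the frame passes the CRC check).

000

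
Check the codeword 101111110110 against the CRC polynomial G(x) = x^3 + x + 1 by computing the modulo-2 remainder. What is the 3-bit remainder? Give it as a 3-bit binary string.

Modulo-2 division of 101111110110 by 1011:
  pos 0: 1011 XOR 1011 = 0000
  pos 4: 1111 XOR 1011 = 0100
  pos 5: 1000 XOR 1011 = 0011
  pos 7: 1111 XOR 1011 = 0100
  pos 8: 1000 XOR 1011 = 0011
Remainder = 011 (nonzero — an error is detected).

011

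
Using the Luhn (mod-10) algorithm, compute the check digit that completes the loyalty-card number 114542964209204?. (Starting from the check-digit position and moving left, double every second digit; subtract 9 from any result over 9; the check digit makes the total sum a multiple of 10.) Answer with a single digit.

8

Partial digits right→left: 4 0 2 9 0 2 4 6 9 2 4 5 4 1 1
Double every second digit counting from the check-digit position (so the 1st, 3rd, 5th, ... of the partial from the right).
  doubled (with −9 where >9): 8 4 0 8 9 8 8 2 → sum 47
  kept as-is: 0 9 2 6 2 5 1 → sum 25
Total = 47 + 25 = 72.
Check digit = (10 − (72 mod 10)) mod 10 = 8.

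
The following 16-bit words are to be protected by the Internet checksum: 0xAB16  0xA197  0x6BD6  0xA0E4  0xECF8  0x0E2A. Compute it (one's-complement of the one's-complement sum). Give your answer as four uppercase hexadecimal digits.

One's-complement addition (fold any carry out of bit 15 back into bit 0):
  0xAB16 + 0xA197 = 0x14CAD → wrap carry → 0x4CAE
  0x4CAE + 0x6BD6 = 0x0B884
  0xB884 + 0xA0E4 = 0x15968 → wrap carry → 0x5969
  0x5969 + 0xECF8 = 0x14661 → wrap carry → 0x4662
  0x4662 + 0x0E2A = 0x0548C
One's-complement sum = 0x548C.
Checksum = ~0x548C & 0xFFFF = 0xAB73.

AB73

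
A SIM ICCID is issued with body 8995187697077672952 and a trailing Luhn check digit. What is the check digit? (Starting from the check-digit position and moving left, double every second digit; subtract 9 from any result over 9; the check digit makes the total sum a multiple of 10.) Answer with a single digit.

Partial digits right→left: 2 5 9 2 7 6 7 7 0 7 9 6 7 8 1 5 9 9 8
Double every second digit counting from the check-digit position (so the 1st, 3rd, 5th, ... of the partial from the right).
  doubled (with −9 where >9): 4 9 5 5 0 9 5 2 9 7 → sum 55
  kept as-is: 5 2 6 7 7 6 8 5 9 → sum 55
Total = 55 + 55 = 110.
Check digit = (10 − (110 mod 10)) mod 10 = 0.

0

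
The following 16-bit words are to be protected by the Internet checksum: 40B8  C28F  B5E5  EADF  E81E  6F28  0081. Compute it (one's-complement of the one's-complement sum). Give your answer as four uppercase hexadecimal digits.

042A

One's-complement addition (fold any carry out of bit 15 back into bit 0):
  0x40B8 + 0xC28F = 0x10347 → wrap carry → 0x0348
  0x0348 + 0xB5E5 = 0x0B92D
  0xB92D + 0xEADF = 0x1A40C → wrap carry → 0xA40D
  0xA40D + 0xE81E = 0x18C2B → wrap carry → 0x8C2C
  0x8C2C + 0x6F28 = 0x0FB54
  0xFB54 + 0x0081 = 0x0FBD5
One's-complement sum = 0xFBD5.
Checksum = ~0xFBD5 & 0xFFFF = 0x042A.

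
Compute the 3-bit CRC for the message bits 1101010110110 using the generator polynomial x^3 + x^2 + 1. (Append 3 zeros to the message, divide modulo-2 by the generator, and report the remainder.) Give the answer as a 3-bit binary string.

010

Append 3 zeros: 1101010110110000. Divide by 1101 (XOR where the leading bit is 1):
  pos 0: 1101 XOR 1101 = 0000
  pos 5: 1011 XOR 1101 = 0110
  pos 6: 1100 XOR 1101 = 0001
  pos 9: 1110 XOR 1101 = 0011
  pos 11: 1100 XOR 1101 = 0001
Remainder (last 3 bits) = 010. This is the CRC / FCS.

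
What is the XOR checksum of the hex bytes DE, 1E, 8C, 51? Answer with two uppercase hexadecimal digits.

1D

XOR the bytes together:
  start with 0xDE
  0xDE ⊕ 0x1E = 0xC0
  0xC0 ⊕ 0x8C = 0x4C
  0x4C ⊕ 0x51 = 0x1D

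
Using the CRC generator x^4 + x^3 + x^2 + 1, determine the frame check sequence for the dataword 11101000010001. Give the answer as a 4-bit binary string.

1111

Append 4 zeros: 111010000100010000. Divide by 11101 (XOR where the leading bit is 1):
  pos 0: 11101 XOR 11101 = 00000
  pos 9: 10001 XOR 11101 = 01100
  pos 10: 11000 XOR 11101 = 00101
  pos 12: 10100 XOR 11101 = 01001
  pos 13: 10010 XOR 11101 = 01111
Remainder (last 4 bits) = 1111. This is the CRC / FCS.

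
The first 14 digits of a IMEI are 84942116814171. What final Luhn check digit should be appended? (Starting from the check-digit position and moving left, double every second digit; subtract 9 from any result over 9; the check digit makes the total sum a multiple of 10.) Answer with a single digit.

4

Partial digits right→left: 1 7 1 4 1 8 6 1 1 2 4 9 4 8
Double every second digit counting from the check-digit position (so the 1st, 3rd, 5th, ... of the partial from the right).
  doubled (with −9 where >9): 2 2 2 3 2 8 8 → sum 27
  kept as-is: 7 4 8 1 2 9 8 → sum 39
Total = 27 + 39 = 66.
Check digit = (10 − (66 mod 10)) mod 10 = 4.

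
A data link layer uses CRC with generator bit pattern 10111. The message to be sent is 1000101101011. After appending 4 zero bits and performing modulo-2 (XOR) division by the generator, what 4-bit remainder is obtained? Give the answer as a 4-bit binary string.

1110

Append 4 zeros: 10001011010110000. Divide by 10111 (XOR where the leading bit is 1):
  pos 0: 10001 XOR 10111 = 00110
  pos 2: 11001 XOR 10111 = 01110
  pos 3: 11101 XOR 10111 = 01010
  pos 4: 10100 XOR 10111 = 00011
  pos 7: 11101 XOR 10111 = 01010
  pos 8: 10101 XOR 10111 = 00010
  pos 11: 10000 XOR 10111 = 00111
Remainder (last 4 bits) = 1110. This is the CRC / FCS.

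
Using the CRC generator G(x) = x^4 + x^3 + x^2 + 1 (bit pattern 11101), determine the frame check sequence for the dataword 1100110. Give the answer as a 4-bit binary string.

Append 4 zeros: 11001100000. Divide by 11101 (XOR where the leading bit is 1):
  pos 0: 11001 XOR 11101 = 00100
  pos 2: 10010 XOR 11101 = 01111
  pos 3: 11110 XOR 11101 = 00011
  pos 6: 11000 XOR 11101 = 00101
Remainder (last 4 bits) = 0101. This is the CRC / FCS.

0101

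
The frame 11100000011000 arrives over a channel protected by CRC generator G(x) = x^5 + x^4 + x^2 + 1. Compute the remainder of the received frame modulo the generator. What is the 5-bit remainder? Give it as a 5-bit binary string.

00111

Modulo-2 division of 11100000011000 by 110101:
  pos 0: 111000 XOR 110101 = 001101
  pos 2: 110100 XOR 110101 = 000001
  pos 7: 101100 XOR 110101 = 011001
  pos 8: 110010 XOR 110101 = 000111
Remainder = 00111 (nonzero — an error is detected).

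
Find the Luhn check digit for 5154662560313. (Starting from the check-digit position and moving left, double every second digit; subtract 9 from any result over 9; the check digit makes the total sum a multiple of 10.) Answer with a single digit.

9

Partial digits right→left: 3 1 3 0 6 5 2 6 6 4 5 1 5
Double every second digit counting from the check-digit position (so the 1st, 3rd, 5th, ... of the partial from the right).
  doubled (with −9 where >9): 6 6 3 4 3 1 1 → sum 24
  kept as-is: 1 0 5 6 4 1 → sum 17
Total = 24 + 17 = 41.
Check digit = (10 − (41 mod 10)) mod 10 = 9.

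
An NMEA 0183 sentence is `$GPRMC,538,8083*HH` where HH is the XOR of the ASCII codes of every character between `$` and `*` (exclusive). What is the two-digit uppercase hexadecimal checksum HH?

XOR the ASCII codes of the payload characters:
  'G' = 0x47 → acc = 0x47
  'P' = 0x50 → acc = 0x17
  'R' = 0x52 → acc = 0x45
  'M' = 0x4D → acc = 0x08
  'C' = 0x43 → acc = 0x4B
  ',' = 0x2C → acc = 0x67
  '5' = 0x35 → acc = 0x52
  '3' = 0x33 → acc = 0x61
  '8' = 0x38 → acc = 0x59
  ',' = 0x2C → acc = 0x75
  '8' = 0x38 → acc = 0x4D
  '0' = 0x30 → acc = 0x7D
  '8' = 0x38 → acc = 0x45
  '3' = 0x33 → acc = 0x76
Checksum = 0x76.

76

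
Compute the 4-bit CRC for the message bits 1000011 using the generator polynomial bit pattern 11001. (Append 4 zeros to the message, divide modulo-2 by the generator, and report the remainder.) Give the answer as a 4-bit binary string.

1000

Append 4 zeros: 10000110000. Divide by 11001 (XOR where the leading bit is 1):
  pos 0: 10000 XOR 11001 = 01001
  pos 1: 10011 XOR 11001 = 01010
  pos 2: 10101 XOR 11001 = 01100
  pos 3: 11000 XOR 11001 = 00001
Remainder (last 4 bits) = 1000. This is the CRC / FCS.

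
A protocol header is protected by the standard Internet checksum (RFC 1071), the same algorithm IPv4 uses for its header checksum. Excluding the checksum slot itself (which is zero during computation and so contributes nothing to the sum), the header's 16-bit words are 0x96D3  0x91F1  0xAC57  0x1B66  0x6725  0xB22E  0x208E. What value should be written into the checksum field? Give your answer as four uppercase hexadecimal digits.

D59A

One's-complement addition (fold any carry out of bit 15 back into bit 0):
  0x96D3 + 0x91F1 = 0x128C4 → wrap carry → 0x28C5
  0x28C5 + 0xAC57 = 0x0D51C
  0xD51C + 0x1B66 = 0x0F082
  0xF082 + 0x6725 = 0x157A7 → wrap carry → 0x57A8
  0x57A8 + 0xB22E = 0x109D6 → wrap carry → 0x09D7
  0x09D7 + 0x208E = 0x02A65
One's-complement sum = 0x2A65.
Checksum = ~0x2A65 & 0xFFFF = 0xD59A.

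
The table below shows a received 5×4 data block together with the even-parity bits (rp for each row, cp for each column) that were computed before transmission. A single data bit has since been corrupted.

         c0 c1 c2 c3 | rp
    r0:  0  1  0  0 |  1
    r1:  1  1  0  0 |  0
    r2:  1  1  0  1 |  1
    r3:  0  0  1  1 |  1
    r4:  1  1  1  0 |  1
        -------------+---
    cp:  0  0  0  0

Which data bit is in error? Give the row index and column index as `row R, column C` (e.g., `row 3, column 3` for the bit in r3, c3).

row 3, column 0

Recompute each row's even parity and compare to rp:
  r0: data parity 1, sent rp 1 → ok
  r1: data parity 0, sent rp 0 → ok
  r2: data parity 1, sent rp 1 → ok
  r3: data parity 0, sent rp 1 → mismatch
  r4: data parity 1, sent rp 1 → ok
Recompute each column's even parity and compare to cp:
  c0: data parity 1, sent cp 0 → mismatch
  c1: data parity 0, sent cp 0 → ok
  c2: data parity 0, sent cp 0 → ok
  c3: data parity 0, sent cp 0 → ok
Exactly one row (r3) and one column (c0) fail → the flipped bit is at their intersection.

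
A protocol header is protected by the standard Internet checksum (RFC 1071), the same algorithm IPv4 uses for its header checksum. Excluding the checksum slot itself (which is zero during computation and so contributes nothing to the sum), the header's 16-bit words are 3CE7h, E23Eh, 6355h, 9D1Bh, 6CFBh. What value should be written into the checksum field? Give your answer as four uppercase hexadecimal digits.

736D

One's-complement addition (fold any carry out of bit 15 back into bit 0):
  0x3CE7 + 0xE23E = 0x11F25 → wrap carry → 0x1F26
  0x1F26 + 0x6355 = 0x0827B
  0x827B + 0x9D1B = 0x11F96 → wrap carry → 0x1F97
  0x1F97 + 0x6CFB = 0x08C92
One's-complement sum = 0x8C92.
Checksum = ~0x8C92 & 0xFFFF = 0x736D.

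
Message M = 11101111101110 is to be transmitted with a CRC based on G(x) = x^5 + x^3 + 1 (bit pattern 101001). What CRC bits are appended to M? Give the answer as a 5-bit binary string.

11100

Append 5 zeros: 1110111110111000000. Divide by 101001 (XOR where the leading bit is 1):
  pos 0: 111011 XOR 101001 = 010010
  pos 1: 100101 XOR 101001 = 001100
  pos 3: 110011 XOR 101001 = 011010
  pos 4: 110100 XOR 101001 = 011101
  pos 5: 111011 XOR 101001 = 010010
  pos 6: 100101 XOR 101001 = 001100
  pos 8: 110010 XOR 101001 = 011011
  pos 9: 110110 XOR 101001 = 011111
  pos 10: 111110 XOR 101001 = 010111
  pos 11: 101110 XOR 101001 = 000111
Remainder (last 5 bits) = 11100. This is the CRC / FCS.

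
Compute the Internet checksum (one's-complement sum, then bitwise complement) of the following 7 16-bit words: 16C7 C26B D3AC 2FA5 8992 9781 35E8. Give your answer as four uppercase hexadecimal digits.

CC7E

One's-complement addition (fold any carry out of bit 15 back into bit 0):
  0x16C7 + 0xC26B = 0x0D932
  0xD932 + 0xD3AC = 0x1ACDE → wrap carry → 0xACDF
  0xACDF + 0x2FA5 = 0x0DC84
  0xDC84 + 0x8992 = 0x16616 → wrap carry → 0x6617
  0x6617 + 0x9781 = 0x0FD98
  0xFD98 + 0x35E8 = 0x13380 → wrap carry → 0x3381
One's-complement sum = 0x3381.
Checksum = ~0x3381 & 0xFFFF = 0xCC7E.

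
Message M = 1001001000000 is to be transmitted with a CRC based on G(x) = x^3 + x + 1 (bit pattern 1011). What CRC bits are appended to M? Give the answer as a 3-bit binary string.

001

Append 3 zeros: 1001001000000000. Divide by 1011 (XOR where the leading bit is 1):
  pos 0: 1001 XOR 1011 = 0010
  pos 2: 1000 XOR 1011 = 0011
  pos 4: 1110 XOR 1011 = 0101
  pos 5: 1010 XOR 1011 = 0001
  pos 8: 1000 XOR 1011 = 0011
  pos 10: 1100 XOR 1011 = 0111
  pos 11: 1110 XOR 1011 = 0101
  pos 12: 1010 XOR 1011 = 0001
Remainder (last 3 bits) = 001. This is the CRC / FCS.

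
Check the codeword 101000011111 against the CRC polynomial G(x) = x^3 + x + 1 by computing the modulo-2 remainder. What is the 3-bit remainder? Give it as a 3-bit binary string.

000

Modulo-2 division of 101000011111 by 1011:
  pos 0: 1010 XOR 1011 = 0001
  pos 3: 1000 XOR 1011 = 0011
  pos 5: 1111 XOR 1011 = 0100
  pos 6: 1001 XOR 1011 = 0010
  pos 8: 1011 XOR 1011 = 0000
Remainder = 000 (zero — the frame passes the CRC check).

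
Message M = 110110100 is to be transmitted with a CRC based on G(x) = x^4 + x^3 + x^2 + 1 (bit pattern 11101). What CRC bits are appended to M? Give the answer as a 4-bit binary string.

0010

Append 4 zeros: 1101101000000. Divide by 11101 (XOR where the leading bit is 1):
  pos 0: 11011 XOR 11101 = 00110
  pos 2: 11001 XOR 11101 = 00100
  pos 4: 10000 XOR 11101 = 01101
  pos 5: 11010 XOR 11101 = 00111
  pos 7: 11100 XOR 11101 = 00001
Remainder (last 4 bits) = 0010. This is the CRC / FCS.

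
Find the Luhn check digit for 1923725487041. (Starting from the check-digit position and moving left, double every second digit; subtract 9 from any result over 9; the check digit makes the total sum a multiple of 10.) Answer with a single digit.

0

Partial digits right→left: 1 4 0 7 8 4 5 2 7 3 2 9 1
Double every second digit counting from the check-digit position (so the 1st, 3rd, 5th, ... of the partial from the right).
  doubled (with −9 where >9): 2 0 7 1 5 4 2 → sum 21
  kept as-is: 4 7 4 2 3 9 → sum 29
Total = 21 + 29 = 50.
Check digit = (10 − (50 mod 10)) mod 10 = 0.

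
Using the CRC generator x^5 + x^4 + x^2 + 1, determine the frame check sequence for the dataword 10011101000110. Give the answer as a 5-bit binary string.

Append 5 zeros: 1001110100011000000. Divide by 110101 (XOR where the leading bit is 1):
  pos 0: 100111 XOR 110101 = 010010
  pos 1: 100100 XOR 110101 = 010001
  pos 2: 100011 XOR 110101 = 010110
  pos 3: 101100 XOR 110101 = 011001
  pos 4: 110010 XOR 110101 = 000111
  pos 7: 111011 XOR 110101 = 001110
  pos 9: 111000 XOR 110101 = 001101
  pos 11: 110100 XOR 110101 = 000001
Remainder (last 5 bits) = 00100. This is the CRC / FCS.

00100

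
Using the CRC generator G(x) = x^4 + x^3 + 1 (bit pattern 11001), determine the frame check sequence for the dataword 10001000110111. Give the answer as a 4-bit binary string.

0100

Append 4 zeros: 100010001101110000. Divide by 11001 (XOR where the leading bit is 1):
  pos 0: 10001 XOR 11001 = 01000
  pos 1: 10000 XOR 11001 = 01001
  pos 2: 10010 XOR 11001 = 01011
  pos 3: 10110 XOR 11001 = 01111
  pos 4: 11111 XOR 11001 = 00110
  pos 6: 11010 XOR 11001 = 00011
  pos 9: 11111 XOR 11001 = 00110
  pos 11: 11000 XOR 11001 = 00001
Remainder (last 4 bits) = 0100. This is the CRC / FCS.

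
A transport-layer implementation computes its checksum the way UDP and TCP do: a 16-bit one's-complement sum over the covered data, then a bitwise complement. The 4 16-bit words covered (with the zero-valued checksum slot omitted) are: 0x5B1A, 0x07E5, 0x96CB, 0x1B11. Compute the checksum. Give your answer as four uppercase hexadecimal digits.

One's-complement addition (fold any carry out of bit 15 back into bit 0):
  0x5B1A + 0x07E5 = 0x062FF
  0x62FF + 0x96CB = 0x0F9CA
  0xF9CA + 0x1B11 = 0x114DB → wrap carry → 0x14DC
One's-complement sum = 0x14DC.
Checksum = ~0x14DC & 0xFFFF = 0xEB23.

EB23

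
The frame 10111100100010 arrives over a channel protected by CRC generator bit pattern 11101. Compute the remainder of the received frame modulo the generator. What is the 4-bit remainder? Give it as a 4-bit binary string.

1000

Modulo-2 division of 10111100100010 by 11101:
  pos 0: 10111 XOR 11101 = 01010
  pos 1: 10101 XOR 11101 = 01000
  pos 2: 10000 XOR 11101 = 01101
  pos 3: 11010 XOR 11101 = 00111
  pos 5: 11110 XOR 11101 = 00011
  pos 8: 11001 XOR 11101 = 00100
Remainder = 1000 (nonzero — an error is detected).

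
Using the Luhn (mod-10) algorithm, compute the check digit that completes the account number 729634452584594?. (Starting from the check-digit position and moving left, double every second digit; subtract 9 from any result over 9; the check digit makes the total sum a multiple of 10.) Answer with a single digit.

7

Partial digits right→left: 4 9 5 4 8 5 2 5 4 4 3 6 9 2 7
Double every second digit counting from the check-digit position (so the 1st, 3rd, 5th, ... of the partial from the right).
  doubled (with −9 where >9): 8 1 7 4 8 6 9 5 → sum 48
  kept as-is: 9 4 5 5 4 6 2 → sum 35
Total = 48 + 35 = 83.
Check digit = (10 − (83 mod 10)) mod 10 = 7.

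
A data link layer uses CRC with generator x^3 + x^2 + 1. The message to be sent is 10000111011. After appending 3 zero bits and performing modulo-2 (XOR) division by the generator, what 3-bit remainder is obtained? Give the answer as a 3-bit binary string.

Append 3 zeros: 10000111011000. Divide by 1101 (XOR where the leading bit is 1):
  pos 0: 1000 XOR 1101 = 0101
  pos 1: 1010 XOR 1101 = 0111
  pos 2: 1111 XOR 1101 = 0010
  pos 4: 1011 XOR 1101 = 0110
  pos 5: 1100 XOR 1101 = 0001
  pos 8: 1110 XOR 1101 = 0011
  pos 10: 1100 XOR 1101 = 0001
Remainder (last 3 bits) = 001. This is the CRC / FCS.

001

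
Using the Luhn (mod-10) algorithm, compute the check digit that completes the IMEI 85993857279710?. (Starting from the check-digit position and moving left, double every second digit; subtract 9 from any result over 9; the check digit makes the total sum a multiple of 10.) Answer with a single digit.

1

Partial digits right→left: 0 1 7 9 7 2 7 5 8 3 9 9 5 8
Double every second digit counting from the check-digit position (so the 1st, 3rd, 5th, ... of the partial from the right).
  doubled (with −9 where >9): 0 5 5 5 7 9 1 → sum 32
  kept as-is: 1 9 2 5 3 9 8 → sum 37
Total = 32 + 37 = 69.
Check digit = (10 − (69 mod 10)) mod 10 = 1.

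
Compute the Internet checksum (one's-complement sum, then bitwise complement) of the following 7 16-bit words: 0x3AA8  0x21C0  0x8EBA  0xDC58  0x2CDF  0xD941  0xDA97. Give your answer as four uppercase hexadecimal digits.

One's-complement addition (fold any carry out of bit 15 back into bit 0):
  0x3AA8 + 0x21C0 = 0x05C68
  0x5C68 + 0x8EBA = 0x0EB22
  0xEB22 + 0xDC58 = 0x1C77A → wrap carry → 0xC77B
  0xC77B + 0x2CDF = 0x0F45A
  0xF45A + 0xD941 = 0x1CD9B → wrap carry → 0xCD9C
  0xCD9C + 0xDA97 = 0x1A833 → wrap carry → 0xA834
One's-complement sum = 0xA834.
Checksum = ~0xA834 & 0xFFFF = 0x57CB.

57CB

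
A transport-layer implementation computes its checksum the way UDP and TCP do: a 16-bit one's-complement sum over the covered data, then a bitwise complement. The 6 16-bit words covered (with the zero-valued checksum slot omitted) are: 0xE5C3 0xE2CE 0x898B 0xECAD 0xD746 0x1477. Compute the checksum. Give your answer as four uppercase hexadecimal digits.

One's-complement addition (fold any carry out of bit 15 back into bit 0):
  0xE5C3 + 0xE2CE = 0x1C891 → wrap carry → 0xC892
  0xC892 + 0x898B = 0x1521D → wrap carry → 0x521E
  0x521E + 0xECAD = 0x13ECB → wrap carry → 0x3ECC
  0x3ECC + 0xD746 = 0x11612 → wrap carry → 0x1613
  0x1613 + 0x1477 = 0x02A8A
One's-complement sum = 0x2A8A.
Checksum = ~0x2A8A & 0xFFFF = 0xD575.

D575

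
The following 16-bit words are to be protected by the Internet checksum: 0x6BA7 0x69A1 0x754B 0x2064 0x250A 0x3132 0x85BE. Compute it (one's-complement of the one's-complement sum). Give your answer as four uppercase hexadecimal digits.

B90C

One's-complement addition (fold any carry out of bit 15 back into bit 0):
  0x6BA7 + 0x69A1 = 0x0D548
  0xD548 + 0x754B = 0x14A93 → wrap carry → 0x4A94
  0x4A94 + 0x2064 = 0x06AF8
  0x6AF8 + 0x250A = 0x09002
  0x9002 + 0x3132 = 0x0C134
  0xC134 + 0x85BE = 0x146F2 → wrap carry → 0x46F3
One's-complement sum = 0x46F3.
Checksum = ~0x46F3 & 0xFFFF = 0xB90C.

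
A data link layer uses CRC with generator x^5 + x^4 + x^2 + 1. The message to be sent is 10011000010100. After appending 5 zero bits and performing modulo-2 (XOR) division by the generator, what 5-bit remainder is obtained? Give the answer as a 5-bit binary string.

Append 5 zeros: 1001100001010000000. Divide by 110101 (XOR where the leading bit is 1):
  pos 0: 100110 XOR 110101 = 010011
  pos 1: 100110 XOR 110101 = 010011
  pos 2: 100110 XOR 110101 = 010011
  pos 3: 100110 XOR 110101 = 010011
  pos 4: 100111 XOR 110101 = 010010
  pos 5: 100100 XOR 110101 = 010001
  pos 6: 100011 XOR 110101 = 010110
  pos 7: 101100 XOR 110101 = 011001
  pos 8: 110010 XOR 110101 = 000111
  pos 11: 111000 XOR 110101 = 001101
  pos 13: 110100 XOR 110101 = 000001
Remainder (last 5 bits) = 00001. This is the CRC / FCS.

00001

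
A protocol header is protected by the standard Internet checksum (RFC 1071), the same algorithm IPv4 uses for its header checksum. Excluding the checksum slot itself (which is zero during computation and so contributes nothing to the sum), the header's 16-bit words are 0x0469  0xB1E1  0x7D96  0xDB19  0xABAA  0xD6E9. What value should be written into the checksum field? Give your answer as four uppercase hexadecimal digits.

6E70

One's-complement addition (fold any carry out of bit 15 back into bit 0):
  0x0469 + 0xB1E1 = 0x0B64A
  0xB64A + 0x7D96 = 0x133E0 → wrap carry → 0x33E1
  0x33E1 + 0xDB19 = 0x10EFA → wrap carry → 0x0EFB
  0x0EFB + 0xABAA = 0x0BAA5
  0xBAA5 + 0xD6E9 = 0x1918E → wrap carry → 0x918F
One's-complement sum = 0x918F.
Checksum = ~0x918F & 0xFFFF = 0x6E70.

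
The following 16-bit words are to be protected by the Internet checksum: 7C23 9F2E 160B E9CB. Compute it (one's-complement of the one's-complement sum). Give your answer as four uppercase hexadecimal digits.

One's-complement addition (fold any carry out of bit 15 back into bit 0):
  0x7C23 + 0x9F2E = 0x11B51 → wrap carry → 0x1B52
  0x1B52 + 0x160B = 0x0315D
  0x315D + 0xE9CB = 0x11B28 → wrap carry → 0x1B29
One's-complement sum = 0x1B29.
Checksum = ~0x1B29 & 0xFFFF = 0xE4D6.

E4D6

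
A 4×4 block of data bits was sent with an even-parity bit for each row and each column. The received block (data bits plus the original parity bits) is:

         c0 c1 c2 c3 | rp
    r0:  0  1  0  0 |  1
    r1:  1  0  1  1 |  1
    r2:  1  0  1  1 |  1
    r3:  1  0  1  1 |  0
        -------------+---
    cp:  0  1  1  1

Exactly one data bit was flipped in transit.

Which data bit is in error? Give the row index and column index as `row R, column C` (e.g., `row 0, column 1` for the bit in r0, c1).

Recompute each row's even parity and compare to rp:
  r0: data parity 1, sent rp 1 → ok
  r1: data parity 1, sent rp 1 → ok
  r2: data parity 1, sent rp 1 → ok
  r3: data parity 1, sent rp 0 → mismatch
Recompute each column's even parity and compare to cp:
  c0: data parity 1, sent cp 0 → mismatch
  c1: data parity 1, sent cp 1 → ok
  c2: data parity 1, sent cp 1 → ok
  c3: data parity 1, sent cp 1 → ok
Exactly one row (r3) and one column (c0) fail → the flipped bit is at their intersection.

row 3, column 0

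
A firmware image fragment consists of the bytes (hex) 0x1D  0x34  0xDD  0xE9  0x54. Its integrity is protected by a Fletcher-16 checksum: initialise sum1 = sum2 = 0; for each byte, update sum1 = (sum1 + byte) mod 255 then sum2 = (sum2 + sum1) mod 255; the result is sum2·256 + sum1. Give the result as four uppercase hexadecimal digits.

246D

Running sums (mod 255):
  after byte 0 (0x1D): sum1=29, sum2=29
  after byte 1 (0x34): sum1=81, sum2=110
  after byte 2 (0xDD): sum1=47, sum2=157
  after byte 3 (0xE9): sum1=25, sum2=182
  after byte 4 (0x54): sum1=109, sum2=36
Checksum = sum2·256 + sum1 = 36·256 + 109 = 9325 = 0x246D.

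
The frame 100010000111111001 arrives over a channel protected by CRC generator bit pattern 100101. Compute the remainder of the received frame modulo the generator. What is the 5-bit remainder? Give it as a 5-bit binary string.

00000

Modulo-2 division of 100010000111111001 by 100101:
  pos 0: 100010 XOR 100101 = 000111
  pos 3: 111000 XOR 100101 = 011101
  pos 4: 111011 XOR 100101 = 011110
  pos 5: 111101 XOR 100101 = 011000
  pos 6: 110001 XOR 100101 = 010100
  pos 7: 101001 XOR 100101 = 001100
  pos 9: 110011 XOR 100101 = 010110
  pos 10: 101100 XOR 100101 = 001001
  pos 12: 100101 XOR 100101 = 000000
Remainder = 00000 (zero — the frame passes the CRC check).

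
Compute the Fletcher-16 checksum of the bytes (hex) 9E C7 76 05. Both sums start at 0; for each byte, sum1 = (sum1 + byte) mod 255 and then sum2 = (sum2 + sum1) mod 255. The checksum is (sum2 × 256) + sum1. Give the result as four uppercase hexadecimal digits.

Running sums (mod 255):
  after byte 0 (9E): sum1=158, sum2=158
  after byte 1 (C7): sum1=102, sum2=5
  after byte 2 (76): sum1=220, sum2=225
  after byte 3 (05): sum1=225, sum2=195
Checksum = sum2·256 + sum1 = 195·256 + 225 = 50145 = 0xC3E1.

C3E1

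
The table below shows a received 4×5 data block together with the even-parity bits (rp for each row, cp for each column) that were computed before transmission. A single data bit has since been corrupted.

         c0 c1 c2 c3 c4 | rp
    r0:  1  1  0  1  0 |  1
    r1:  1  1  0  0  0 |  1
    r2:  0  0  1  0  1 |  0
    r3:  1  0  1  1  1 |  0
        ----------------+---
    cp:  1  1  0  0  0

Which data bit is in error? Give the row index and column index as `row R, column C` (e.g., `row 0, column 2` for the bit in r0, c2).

Recompute each row's even parity and compare to rp:
  r0: data parity 1, sent rp 1 → ok
  r1: data parity 0, sent rp 1 → mismatch
  r2: data parity 0, sent rp 0 → ok
  r3: data parity 0, sent rp 0 → ok
Recompute each column's even parity and compare to cp:
  c0: data parity 1, sent cp 1 → ok
  c1: data parity 0, sent cp 1 → mismatch
  c2: data parity 0, sent cp 0 → ok
  c3: data parity 0, sent cp 0 → ok
  c4: data parity 0, sent cp 0 → ok
Exactly one row (r1) and one column (c1) fail → the flipped bit is at their intersection.

row 1, column 1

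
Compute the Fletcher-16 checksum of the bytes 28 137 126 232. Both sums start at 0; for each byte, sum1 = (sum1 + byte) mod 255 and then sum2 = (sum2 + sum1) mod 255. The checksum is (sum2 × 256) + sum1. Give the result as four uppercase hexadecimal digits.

F20D

Running sums (mod 255):
  after byte 0 (28): sum1=28, sum2=28
  after byte 1 (137): sum1=165, sum2=193
  after byte 2 (126): sum1=36, sum2=229
  after byte 3 (232): sum1=13, sum2=242
Checksum = sum2·256 + sum1 = 242·256 + 13 = 61965 = 0xF20D.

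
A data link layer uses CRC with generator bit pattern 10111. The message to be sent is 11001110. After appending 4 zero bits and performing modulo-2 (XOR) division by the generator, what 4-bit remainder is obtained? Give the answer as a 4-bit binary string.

1011

Append 4 zeros: 110011100000. Divide by 10111 (XOR where the leading bit is 1):
  pos 0: 11001 XOR 10111 = 01110
  pos 1: 11101 XOR 10111 = 01010
  pos 2: 10101 XOR 10111 = 00010
  pos 5: 10000 XOR 10111 = 00111
  pos 7: 11100 XOR 10111 = 01011
Remainder (last 4 bits) = 1011. This is the CRC / FCS.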